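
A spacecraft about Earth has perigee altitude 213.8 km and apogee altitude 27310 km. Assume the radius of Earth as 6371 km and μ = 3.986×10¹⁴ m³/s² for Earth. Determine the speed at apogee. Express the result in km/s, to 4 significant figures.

v ≈ 1.967 km/s

r_p = 6371 + 213.8 = 6584.8 km = 6.5848×10⁶ m.
r_a = 6371 + 27310 = 33681 km = 3.3681×10⁷ m.
Semi-major axis a = (r_p + r_a)/2 = 20133 km = 2.013×10⁷ m.
Vis-viva: v² = μ(2/r − 1/a) = 3.986×10¹⁴ × (5.938×10⁻⁸ − 4.967×10⁻⁸) = 3.871×10⁶ m²/s².
v = 1967 m/s = 1.967 km/s.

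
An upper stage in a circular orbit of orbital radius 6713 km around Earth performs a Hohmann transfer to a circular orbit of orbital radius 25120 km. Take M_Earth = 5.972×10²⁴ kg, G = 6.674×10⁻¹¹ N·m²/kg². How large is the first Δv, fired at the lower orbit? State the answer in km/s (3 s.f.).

Δv ≈ 1.97 km/s

μ = GM = 6.674×10⁻¹¹ × 5.972×10²⁴ = 3.986×10¹⁴ m³/s².
r₁ = 6713 km = 6.713×10⁶ m.
r₂ = 25120 km = 2.512×10⁷ m.
Transfer ellipse a_t = (r₁ + r₂)/2 = 1.592×10⁷ m.
At r₁: circular v_c1 = √(μ/r₁) = 7705 m/s; transfer-perigee v_p = √[μ(2/r₁ − 1/a_t)] = 9680 m/s.
Δv₁ = v_p − v_c1 = 1975 m/s.
= 1.975 km/s.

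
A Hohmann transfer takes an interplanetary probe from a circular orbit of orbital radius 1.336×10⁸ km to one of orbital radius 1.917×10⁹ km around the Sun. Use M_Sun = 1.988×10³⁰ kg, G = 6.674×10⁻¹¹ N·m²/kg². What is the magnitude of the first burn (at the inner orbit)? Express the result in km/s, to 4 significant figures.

Δv ≈ 11.58 km/s

μ = GM = 6.674×10⁻¹¹ × 1.988×10³⁰ = 1.327×10²⁰ m³/s².
r₁ = 1.336×10⁸ km = 1.336×10¹¹ m.
r₂ = 1.917×10⁹ km = 1.917×10¹² m.
Transfer ellipse a_t = (r₁ + r₂)/2 = 1.025×10¹² m.
At r₁: circular v_c1 = √(μ/r₁) = 31510 m/s; transfer-perihelion v_p = √[μ(2/r₁ − 1/a_t)] = 43090 m/s.
Δv₁ = v_p − v_c1 = 11580 m/s.
= 11.58 km/s.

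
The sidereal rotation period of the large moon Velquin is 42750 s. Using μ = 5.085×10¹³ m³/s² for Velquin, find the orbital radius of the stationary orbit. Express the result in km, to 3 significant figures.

A synchronous orbit has period T, so by Kepler's third law a = (μT²/4π²)^(1/3).
μT²/4π² = 5.085×10¹³ × (4.275×10⁴)² / 39.48 = 2.354×10²¹ m³.
a = 1.330×10⁷ m = 13303 km.

r_sync ≈ 13300 km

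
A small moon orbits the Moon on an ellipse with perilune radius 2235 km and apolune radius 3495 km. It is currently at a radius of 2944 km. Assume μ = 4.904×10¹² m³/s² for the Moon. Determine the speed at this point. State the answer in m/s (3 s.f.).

v ≈ 1270 m/s

Semi-major axis a = (r_p + r_a)/2 = 2865.0 km = 2.865×10⁶ m.
Vis-viva: v² = μ(2/r − 1/a) = 4.904×10¹² × (6.793×10⁻⁷ − 3.490×10⁻⁷) = 1.620×10⁶ m²/s².
v = 1273 m/s.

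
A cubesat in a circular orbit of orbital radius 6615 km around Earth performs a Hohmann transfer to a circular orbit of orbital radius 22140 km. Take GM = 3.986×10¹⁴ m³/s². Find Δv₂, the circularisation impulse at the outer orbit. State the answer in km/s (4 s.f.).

Δv ≈ 1.365 km/s

r₁ = 6615 km = 6.615×10⁶ m.
r₂ = 22140 km = 2.214×10⁷ m.
Transfer ellipse a_t = (r₁ + r₂)/2 = 1.438×10⁷ m.
At r₁: circular v_c1 = √(μ/r₁) = 7763 m/s; transfer-perigee v_p = √[μ(2/r₁ − 1/a_t)] = 9633 m/s.
At r₂: circular v_c2 = √(μ/r₂) = 4243 m/s; transfer-apogee v_a = √[μ(2/r₂ − 1/a_t)] = 2878 m/s.
Δv₂ = v_c2 − v_a = 1365 m/s.
= 1.365 km/s.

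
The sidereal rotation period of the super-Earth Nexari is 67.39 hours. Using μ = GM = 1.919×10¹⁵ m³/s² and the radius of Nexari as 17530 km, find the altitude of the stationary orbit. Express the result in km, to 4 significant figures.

T = 67.39 hours = 2.426×10⁵ s.
A synchronous orbit has period T, so by Kepler's third law a = (μT²/4π²)^(1/3).
μT²/4π² = 1.919×10¹⁵ × (2.426×10⁵)² / 39.48 = 2.861×10²⁴ m³.
a = 1.420×10⁸ m = 1.4196×10⁵ km.
Altitude h = a − R = 1.4196×10⁵ − 17530 = 1.2443×10⁵ km.

h_sync ≈ 1.244×10⁵ km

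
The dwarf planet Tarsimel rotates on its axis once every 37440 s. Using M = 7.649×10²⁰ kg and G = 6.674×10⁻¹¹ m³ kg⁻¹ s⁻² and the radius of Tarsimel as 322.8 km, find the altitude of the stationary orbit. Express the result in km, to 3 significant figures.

μ = GM = 6.674×10⁻¹¹ × 7.649×10²⁰ = 5.105×10¹⁰ m³/s².
A synchronous orbit has period T, so by Kepler's third law a = (μT²/4π²)^(1/3).
μT²/4π² = 5.105×10¹⁰ × (3.744×10⁴)² / 39.48 = 1.813×10¹⁸ m³.
a = 1.219×10⁶ m = 1219.3 km.
Altitude h = a − R = 1219.3 − 322.8 = 896.47 km.

h_sync ≈ 896 km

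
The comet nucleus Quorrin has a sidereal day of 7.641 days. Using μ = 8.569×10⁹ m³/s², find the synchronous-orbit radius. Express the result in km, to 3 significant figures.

r_sync ≈ 4560 km

T = 7.641 days = 6.602×10⁵ s.
A synchronous orbit has period T, so by Kepler's third law a = (μT²/4π²)^(1/3).
μT²/4π² = 8.569×10⁹ × (6.602×10⁵)² / 39.48 = 9.460×10¹⁹ m³.
a = 4.557×10⁶ m = 4556.5 km.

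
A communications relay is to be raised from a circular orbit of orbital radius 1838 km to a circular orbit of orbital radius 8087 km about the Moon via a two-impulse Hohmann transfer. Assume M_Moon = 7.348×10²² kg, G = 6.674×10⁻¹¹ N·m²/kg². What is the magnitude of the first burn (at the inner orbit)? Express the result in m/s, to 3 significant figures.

μ = GM = 6.674×10⁻¹¹ × 7.348×10²² = 4.904×10¹² m³/s².
r₁ = 1838 km = 1.838×10⁶ m.
r₂ = 8087 km = 8.087×10⁶ m.
Transfer ellipse a_t = (r₁ + r₂)/2 = 4.962×10⁶ m.
At r₁: circular v_c1 = √(μ/r₁) = 1633 m/s; transfer-perilune v_p = √[μ(2/r₁ − 1/a_t)] = 2085 m/s.
Δv₁ = v_p − v_c1 = 451.8 m/s.

Δv ≈ 452 m/s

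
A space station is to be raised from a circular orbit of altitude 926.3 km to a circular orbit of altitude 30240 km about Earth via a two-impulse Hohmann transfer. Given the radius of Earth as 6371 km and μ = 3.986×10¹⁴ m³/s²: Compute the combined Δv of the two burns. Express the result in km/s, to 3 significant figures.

Δv_total ≈ 3.55 km/s

r₁ = 6371 + 926.3 = 7297.3 km = 7.2973×10⁶ m.
r₂ = 6371 + 30240 = 36611 km = 3.6611×10⁷ m.
Transfer ellipse a_t = (r₁ + r₂)/2 = 2.195×10⁷ m.
At r₁: circular v_c1 = √(μ/r₁) = 7391 m/s; transfer-perigee v_p = √[μ(2/r₁ − 1/a_t)] = 9544 m/s.
Δv₁ = v_p − v_c1 = 2153 m/s.
At r₂: circular v_c2 = √(μ/r₂) = 3300 m/s; transfer-apogee v_a = √[μ(2/r₂ − 1/a_t)] = 1902 m/s.
Δv₂ = v_c2 − v_a = 1397 m/s.
Total Δv = Δv₁ + Δv₂ = 3551 m/s = 3.551 km/s.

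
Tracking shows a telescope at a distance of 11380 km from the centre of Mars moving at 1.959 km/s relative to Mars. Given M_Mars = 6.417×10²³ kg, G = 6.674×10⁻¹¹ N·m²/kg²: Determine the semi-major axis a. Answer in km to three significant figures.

μ = GM = 6.674×10⁻¹¹ × 6.417×10²³ = 4.283×10¹³ m³/s².
r = 1.138×10⁷ m.
Specific orbital energy ε = v²/2 − μ/r = (1959)²/2 − 4.283×10¹³/1.138×10⁷ = -1.845×10⁶ J/kg.
Since ε = −μ/(2a), a = −μ/(2ε) = 1.161×10⁷ m = 11609 km.

a ≈ 11600 km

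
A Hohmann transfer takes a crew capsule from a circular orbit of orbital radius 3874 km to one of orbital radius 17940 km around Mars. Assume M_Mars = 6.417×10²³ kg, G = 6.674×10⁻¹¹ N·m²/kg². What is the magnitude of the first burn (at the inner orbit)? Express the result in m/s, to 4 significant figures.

Δv ≈ 939.3 m/s

μ = GM = 6.674×10⁻¹¹ × 6.417×10²³ = 4.283×10¹³ m³/s².
r₁ = 3874 km = 3.874×10⁶ m.
r₂ = 17940 km = 1.794×10⁷ m.
Transfer ellipse a_t = (r₁ + r₂)/2 = 1.091×10⁷ m.
At r₁: circular v_c1 = √(μ/r₁) = 3325 m/s; transfer-periapsis v_p = √[μ(2/r₁ − 1/a_t)] = 4264 m/s.
Δv₁ = v_p − v_c1 = 939.3 m/s.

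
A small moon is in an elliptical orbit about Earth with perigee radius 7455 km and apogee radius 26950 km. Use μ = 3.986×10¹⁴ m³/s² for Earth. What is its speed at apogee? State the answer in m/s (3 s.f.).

Semi-major axis a = (r_p + r_a)/2 = 17202 km = 1.720×10⁷ m.
Vis-viva: v² = μ(2/r − 1/a) = 3.986×10¹⁴ × (7.421×10⁻⁸ − 5.813×10⁻⁸) = 6.410×10⁶ m²/s².
v = 2532 m/s.

v ≈ 2530 m/s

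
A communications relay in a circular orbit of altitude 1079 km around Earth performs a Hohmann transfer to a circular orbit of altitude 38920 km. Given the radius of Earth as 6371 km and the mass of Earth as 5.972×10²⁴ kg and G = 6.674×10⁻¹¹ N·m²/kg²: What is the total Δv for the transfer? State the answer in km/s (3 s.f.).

Δv_total ≈ 3.66 km/s

μ = GM = 6.674×10⁻¹¹ × 5.972×10²⁴ = 3.986×10¹⁴ m³/s².
r₁ = 6371 + 1079 = 7450.0 km = 7.4500×10⁶ m.
r₂ = 6371 + 38920 = 45291 km = 4.5291×10⁷ m.
Transfer ellipse a_t = (r₁ + r₂)/2 = 2.637×10⁷ m.
At r₁: circular v_c1 = √(μ/r₁) = 7314 m/s; transfer-perigee v_p = √[μ(2/r₁ − 1/a_t)] = 9586 m/s.
Δv₁ = v_p − v_c1 = 2271 m/s.
At r₂: circular v_c2 = √(μ/r₂) = 2967 m/s; transfer-apogee v_a = √[μ(2/r₂ − 1/a_t)] = 1577 m/s.
Δv₂ = v_c2 − v_a = 1390 m/s.
Total Δv = Δv₁ + Δv₂ = 3661 m/s = 3.661 km/s.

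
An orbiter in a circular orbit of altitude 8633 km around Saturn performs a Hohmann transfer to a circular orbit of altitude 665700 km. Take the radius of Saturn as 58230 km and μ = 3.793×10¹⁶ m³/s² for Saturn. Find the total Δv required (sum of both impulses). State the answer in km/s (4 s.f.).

r₁ = 58230 + 8633 = 66863 km = 6.6863×10⁷ m.
r₂ = 58230 + 665700 = 723930 km = 7.2393×10⁸ m.
Transfer ellipse a_t = (r₁ + r₂)/2 = 3.954×10⁸ m.
At r₁: circular v_c1 = √(μ/r₁) = 23820 m/s; transfer-perikrone v_p = √[μ(2/r₁ − 1/a_t)] = 32230 m/s.
Δv₁ = v_p − v_c1 = 8410 m/s.
At r₂: circular v_c2 = √(μ/r₂) = 7238 m/s; transfer-apokrone v_a = √[μ(2/r₂ − 1/a_t)] = 2977 m/s.
Δv₂ = v_c2 − v_a = 4262 m/s.
Total Δv = Δv₁ + Δv₂ = 12670 m/s = 12.67 km/s.

Δv_total ≈ 12.67 km/s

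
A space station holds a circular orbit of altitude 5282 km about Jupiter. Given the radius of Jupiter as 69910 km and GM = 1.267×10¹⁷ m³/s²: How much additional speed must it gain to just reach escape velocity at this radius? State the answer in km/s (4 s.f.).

Δv ≈ 17.00 km/s

r = 69910 + 5282 = 75192 km = 7.5192×10⁷ m.
Circular speed v_c = √(μ/r) = 41050 m/s.
Escape speed v_esc = √(2μ/r) = √2 × v_c = 58050 m/s.
Δv = v_esc − v_c = 17000 m/s = 17.00 km/s.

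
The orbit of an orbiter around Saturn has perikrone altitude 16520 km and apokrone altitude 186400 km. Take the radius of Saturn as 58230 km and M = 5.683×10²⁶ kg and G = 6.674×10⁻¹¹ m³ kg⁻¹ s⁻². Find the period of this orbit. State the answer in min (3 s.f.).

μ = GM = 6.674×10⁻¹¹ × 5.683×10²⁶ = 3.793×10¹⁶ m³/s².
r_p = 58230 + 16520 = 74750 km = 7.4750×10⁷ m.
r_a = 58230 + 186400 = 244630 km = 2.4463×10⁸ m.
Semi-major axis a = (r_p + r_a)/2 = (74750 + 2.4463×10⁵)/2 = 1.5969×10⁵ km = 1.597×10⁸ m.
By Kepler's third law T = 2π√(a³/μ) = 2π × 1.036×10⁴ = 6.511×10⁴ s.
= 1085 min.

T ≈ 1090 min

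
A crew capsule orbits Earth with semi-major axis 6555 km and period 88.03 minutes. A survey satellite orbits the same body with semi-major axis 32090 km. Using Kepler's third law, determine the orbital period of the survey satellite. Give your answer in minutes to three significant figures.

T₂ ≈ 954 minutes

Kepler's third law: T² ∝ a³, so T₂ = T₁ (a₂/a₁)^(3/2).
a₂/a₁ = 4.895, (a₂/a₁)^(3/2) = 10.83.
T₂ = 88.03 × 10.83 = 953.5 minutes.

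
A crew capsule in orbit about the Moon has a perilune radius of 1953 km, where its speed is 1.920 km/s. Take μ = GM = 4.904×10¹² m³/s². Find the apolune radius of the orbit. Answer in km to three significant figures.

apolune radius ≈ 5390 km

r_p = 1.953×10⁶ m.
Specific energy ε = v²/2 − μ/r = -6.678×10⁵ J/kg, so a = −μ/(2ε) = 3.672×10⁶ m.
The apsides satisfy r_p + r_a = 2a, so the apolune radius is 2a − r_p = 5.390×10⁶ m = 5390.4 km.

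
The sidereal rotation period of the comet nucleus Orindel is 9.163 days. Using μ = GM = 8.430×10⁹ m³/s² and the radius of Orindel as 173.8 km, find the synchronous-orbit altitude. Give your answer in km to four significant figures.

T = 9.163 days = 7.917×10⁵ s.
A synchronous orbit has period T, so by Kepler's third law a = (μT²/4π²)^(1/3).
μT²/4π² = 8.430×10⁹ × (7.917×10⁵)² / 39.48 = 1.338×10²⁰ m³.
a = 5.115×10⁶ m = 5115.1 km.
Altitude h = a − R = 5115.1 − 173.8 = 4941.3 km.

h_sync ≈ 4941 km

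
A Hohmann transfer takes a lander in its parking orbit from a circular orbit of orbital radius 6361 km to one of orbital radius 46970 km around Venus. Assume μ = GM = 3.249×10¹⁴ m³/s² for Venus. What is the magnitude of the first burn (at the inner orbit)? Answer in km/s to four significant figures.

r₁ = 6361 km = 6.361×10⁶ m.
r₂ = 46970 km = 4.697×10⁷ m.
Transfer ellipse a_t = (r₁ + r₂)/2 = 2.667×10⁷ m.
At r₁: circular v_c1 = √(μ/r₁) = 7147 m/s; transfer-periapsis v_p = √[μ(2/r₁ − 1/a_t)] = 9485 m/s.
Δv₁ = v_p − v_c1 = 2338 m/s.
= 2.338 km/s.

Δv ≈ 2.338 km/s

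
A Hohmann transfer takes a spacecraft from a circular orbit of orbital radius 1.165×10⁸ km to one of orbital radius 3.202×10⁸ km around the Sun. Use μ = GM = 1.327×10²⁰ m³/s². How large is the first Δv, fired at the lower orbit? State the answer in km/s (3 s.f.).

Δv ≈ 7.12 km/s

r₁ = 1.165×10⁸ km = 1.165×10¹¹ m.
r₂ = 3.202×10⁸ km = 3.202×10¹¹ m.
Transfer ellipse a_t = (r₁ + r₂)/2 = 2.184×10¹¹ m.
At r₁: circular v_c1 = √(μ/r₁) = 33750 m/s; transfer-perihelion v_p = √[μ(2/r₁ − 1/a_t)] = 40870 m/s.
Δv₁ = v_p − v_c1 = 7120 m/s.
= 7.120 km/s.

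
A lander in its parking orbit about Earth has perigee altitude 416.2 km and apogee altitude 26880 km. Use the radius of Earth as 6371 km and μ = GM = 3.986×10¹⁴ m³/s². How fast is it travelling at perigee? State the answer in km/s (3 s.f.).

r_p = 6371 + 416.2 = 6787.2 km = 6.7872×10⁶ m.
r_a = 6371 + 26880 = 33251 km = 3.3251×10⁷ m.
Semi-major axis a = (r_p + r_a)/2 = 20019 km = 2.002×10⁷ m.
Vis-viva: v² = μ(2/r − 1/a) = 3.986×10¹⁴ × (2.947×10⁻⁷ − 4.995×10⁻⁸) = 9.755×10⁷ m²/s².
v = 9877 m/s = 9.877 km/s.

v ≈ 9.88 km/s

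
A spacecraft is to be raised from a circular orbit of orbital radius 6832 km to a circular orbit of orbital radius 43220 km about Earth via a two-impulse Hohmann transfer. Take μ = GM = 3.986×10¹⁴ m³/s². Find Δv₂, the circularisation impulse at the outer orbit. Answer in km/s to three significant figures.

r₁ = 6832 km = 6.832×10⁶ m.
r₂ = 43220 km = 4.322×10⁷ m.
Transfer ellipse a_t = (r₁ + r₂)/2 = 2.503×10⁷ m.
At r₁: circular v_c1 = √(μ/r₁) = 7638 m/s; transfer-perigee v_p = √[μ(2/r₁ − 1/a_t)] = 10040 m/s.
At r₂: circular v_c2 = √(μ/r₂) = 3037 m/s; transfer-apogee v_a = √[μ(2/r₂ − 1/a_t)] = 1587 m/s.
Δv₂ = v_c2 − v_a = 1450 m/s.
= 1.450 km/s.

Δv ≈ 1.45 km/s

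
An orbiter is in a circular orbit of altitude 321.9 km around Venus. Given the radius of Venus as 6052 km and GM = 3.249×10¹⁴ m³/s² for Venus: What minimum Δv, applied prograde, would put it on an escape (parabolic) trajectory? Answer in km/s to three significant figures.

Δv ≈ 2.96 km/s

r = 6052 + 321.9 = 6373.9 km = 6.3739×10⁶ m.
Circular speed v_c = √(μ/r) = 7140 m/s.
Escape speed v_esc = √(2μ/r) = √2 × v_c = 10100 m/s.
Δv = v_esc − v_c = 2957 m/s = 2.957 km/s.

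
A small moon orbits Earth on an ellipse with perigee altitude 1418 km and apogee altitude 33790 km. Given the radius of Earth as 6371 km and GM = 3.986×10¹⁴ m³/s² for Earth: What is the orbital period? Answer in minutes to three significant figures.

r_p = 6371 + 1418 = 7789.0 km = 7.7890×10⁶ m.
r_a = 6371 + 33790 = 40161 km = 4.0161×10⁷ m.
Semi-major axis a = (r_p + r_a)/2 = (7789.0 + 40161)/2 = 23975 km = 2.398×10⁷ m.
By Kepler's third law T = 2π√(a³/μ) = 2π × 5.880×10³ = 3.694×10⁴ s.
= 615.7 minutes.

T ≈ 616 minutes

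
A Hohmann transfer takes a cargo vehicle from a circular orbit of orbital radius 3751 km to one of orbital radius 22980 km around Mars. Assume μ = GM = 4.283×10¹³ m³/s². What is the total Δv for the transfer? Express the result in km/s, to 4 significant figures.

r₁ = 3751 km = 3.751×10⁶ m.
r₂ = 22980 km = 2.298×10⁷ m.
Transfer ellipse a_t = (r₁ + r₂)/2 = 1.337×10⁷ m.
At r₁: circular v_c1 = √(μ/r₁) = 3379 m/s; transfer-periapsis v_p = √[μ(2/r₁ − 1/a_t)] = 4431 m/s.
Δv₁ = v_p − v_c1 = 1052 m/s.
At r₂: circular v_c2 = √(μ/r₂) = 1365 m/s; transfer-apoapsis v_a = √[μ(2/r₂ − 1/a_t)] = 723.2 m/s.
Δv₂ = v_c2 − v_a = 642.0 m/s.
Total Δv = Δv₁ + Δv₂ = 1694 m/s = 1.694 km/s.

Δv_total ≈ 1.694 km/s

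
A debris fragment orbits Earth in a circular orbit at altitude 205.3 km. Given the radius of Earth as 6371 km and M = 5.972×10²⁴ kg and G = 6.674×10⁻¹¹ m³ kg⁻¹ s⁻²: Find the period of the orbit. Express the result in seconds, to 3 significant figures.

μ = GM = 6.674×10⁻¹¹ × 5.972×10²⁴ = 3.986×10¹⁴ m³/s².
r = 6371 + 205.3 = 6576.3 km = 6.5763×10⁶ m.
Kepler's third law: T = 2π√(r³/μ) = 2π√((6.576×10⁶)³ / 3.986×10¹⁴).
r³/μ = 7.136×10⁵ s², so T = 2π × 8.447×10² = 5.308×10³ s.

T ≈ 5310 seconds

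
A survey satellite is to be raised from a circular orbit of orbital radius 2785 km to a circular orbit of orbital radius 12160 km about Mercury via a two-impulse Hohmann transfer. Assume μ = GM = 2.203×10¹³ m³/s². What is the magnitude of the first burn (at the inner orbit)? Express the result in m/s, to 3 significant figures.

r₁ = 2785 km = 2.785×10⁶ m.
r₂ = 12160 km = 1.216×10⁷ m.
Transfer ellipse a_t = (r₁ + r₂)/2 = 7.472×10⁶ m.
At r₁: circular v_c1 = √(μ/r₁) = 2813 m/s; transfer-periherm v_p = √[μ(2/r₁ − 1/a_t)] = 3588 m/s.
Δv₁ = v_p − v_c1 = 775.3 m/s.

Δv ≈ 775 m/s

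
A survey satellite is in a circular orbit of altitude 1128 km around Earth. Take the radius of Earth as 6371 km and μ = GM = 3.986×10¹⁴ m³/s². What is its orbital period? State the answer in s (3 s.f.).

r = 6371 + 1128 = 7499.0 km = 7.4990×10⁶ m.
Kepler's third law: T = 2π√(r³/μ) = 2π√((7.499×10⁶)³ / 3.986×10¹⁴).
r³/μ = 1.058×10⁶ s², so T = 2π × 1.029×10³ = 6.463×10³ s.

T ≈ 6460 s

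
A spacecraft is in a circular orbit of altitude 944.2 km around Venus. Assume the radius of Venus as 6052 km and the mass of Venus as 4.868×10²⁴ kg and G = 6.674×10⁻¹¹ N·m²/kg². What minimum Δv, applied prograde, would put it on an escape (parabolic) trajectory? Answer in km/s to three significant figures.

μ = GM = 6.674×10⁻¹¹ × 4.868×10²⁴ = 3.249×10¹⁴ m³/s².
r = 6052 + 944.2 = 6996.2 km = 6.9962×10⁶ m.
Circular speed v_c = √(μ/r) = 6815 m/s.
Escape speed v_esc = √(2μ/r) = √2 × v_c = 9637 m/s.
Δv = v_esc − v_c = 2823 m/s = 2.823 km/s.

Δv ≈ 2.82 km/s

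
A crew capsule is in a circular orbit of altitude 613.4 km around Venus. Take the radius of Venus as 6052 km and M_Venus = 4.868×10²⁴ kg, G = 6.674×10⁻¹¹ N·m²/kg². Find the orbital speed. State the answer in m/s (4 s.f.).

μ = GM = 6.674×10⁻¹¹ × 4.868×10²⁴ = 3.249×10¹⁴ m³/s².
r = 6052 + 613.4 = 6665.4 km = 6.6654×10⁶ m.
For a circular orbit v = √(μ/r) = √(3.249×10¹⁴ / 6.665×10⁶) = √(4.874×10⁷) = 6982 m/s.

v ≈ 6982 m/s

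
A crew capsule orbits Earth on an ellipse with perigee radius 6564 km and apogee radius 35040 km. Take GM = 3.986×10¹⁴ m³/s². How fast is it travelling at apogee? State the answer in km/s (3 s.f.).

v ≈ 1.89 km/s

Semi-major axis a = (r_p + r_a)/2 = 20802 km = 2.080×10⁷ m.
Vis-viva: v² = μ(2/r − 1/a) = 3.986×10¹⁴ × (5.708×10⁻⁸ − 4.807×10⁻⁸) = 3.590×10⁶ m²/s².
v = 1895 m/s = 1.895 km/s.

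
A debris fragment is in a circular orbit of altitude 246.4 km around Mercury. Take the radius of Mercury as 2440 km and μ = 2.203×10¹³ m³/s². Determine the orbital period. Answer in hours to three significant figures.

r = 2440 + 246.4 = 2686.4 km = 2.6864×10⁶ m.
Kepler's third law: T = 2π√(r³/μ) = 2π√((2.686×10⁶)³ / 2.203×10¹³).
r³/μ = 8.800×10⁵ s², so T = 2π × 9.381×10² = 5.894×10³ s.
Converting: 5.894×10³ s ÷ 3600 = 1.637 hours.

T ≈ 1.64 hours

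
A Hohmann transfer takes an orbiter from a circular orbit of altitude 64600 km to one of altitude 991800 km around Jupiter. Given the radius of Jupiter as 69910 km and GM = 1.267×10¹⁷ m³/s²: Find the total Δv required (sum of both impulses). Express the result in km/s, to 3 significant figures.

Δv_total ≈ 15.9 km/s

r₁ = 69910 + 64600 = 134510 km = 1.3451×10⁸ m.
r₂ = 69910 + 991800 = 1061700 km = 1.0617×10⁹ m.
Transfer ellipse a_t = (r₁ + r₂)/2 = 5.981×10⁸ m.
At r₁: circular v_c1 = √(μ/r₁) = 30690 m/s; transfer-perijove v_p = √[μ(2/r₁ − 1/a_t)] = 40890 m/s.
Δv₁ = v_p − v_c1 = 10200 m/s.
At r₂: circular v_c2 = √(μ/r₂) = 10920 m/s; transfer-apojove v_a = √[μ(2/r₂ − 1/a_t)] = 5181 m/s.
Δv₂ = v_c2 − v_a = 5744 m/s.
Total Δv = Δv₁ + Δv₂ = 15940 m/s = 15.94 km/s.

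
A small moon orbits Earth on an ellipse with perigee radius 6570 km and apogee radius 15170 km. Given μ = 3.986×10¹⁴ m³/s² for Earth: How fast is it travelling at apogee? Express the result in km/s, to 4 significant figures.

Semi-major axis a = (r_p + r_a)/2 = 10870 km = 1.087×10⁷ m.
Vis-viva: v² = μ(2/r − 1/a) = 3.986×10¹⁴ × (1.318×10⁻⁷ − 9.200×10⁻⁸) = 1.588×10⁷ m²/s².
v = 3985 m/s = 3.985 km/s.

v ≈ 3.985 km/s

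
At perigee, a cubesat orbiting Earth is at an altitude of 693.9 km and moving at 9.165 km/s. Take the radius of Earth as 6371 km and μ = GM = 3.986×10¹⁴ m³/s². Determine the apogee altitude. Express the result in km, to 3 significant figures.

apogee altitude ≈ 14200 km

r_p = 6371 + 693.9 = 7064.9 km = 7.065×10⁶ m.
Specific energy ε = v²/2 − μ/r = -1.442×10⁷ J/kg, so a = −μ/(2ε) = 1.382×10⁷ m.
The apsides satisfy r_p + r_a = 2a, so the apogee radius is 2a − r_p = 2.058×10⁷ m = 20575 km.
Apogee altitude = 20575 − 6371 = 14204 km.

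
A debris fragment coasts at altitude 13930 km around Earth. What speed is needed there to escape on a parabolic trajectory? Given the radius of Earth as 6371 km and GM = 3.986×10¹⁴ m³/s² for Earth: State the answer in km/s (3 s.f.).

v_esc ≈ 6.27 km/s

r = 6371 + 13930 = 20301 km = 2.0301×10⁷ m.
Escape speed v_esc = √(2μ/r) = √(2 × 3.986×10¹⁴ / 2.030×10⁷) = √(3.927×10⁷) = 6266 m/s.
= 6.266 km/s.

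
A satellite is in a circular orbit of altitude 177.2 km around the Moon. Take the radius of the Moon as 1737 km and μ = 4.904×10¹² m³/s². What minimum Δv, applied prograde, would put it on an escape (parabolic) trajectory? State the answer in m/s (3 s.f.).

Δv ≈ 663 m/s

r = 1737 + 177.2 = 1914.2 km = 1.9142×10⁶ m.
Circular speed v_c = √(μ/r) = 1601 m/s.
Escape speed v_esc = √(2μ/r) = √2 × v_c = 2264 m/s.
Δv = v_esc − v_c = 663.0 m/s.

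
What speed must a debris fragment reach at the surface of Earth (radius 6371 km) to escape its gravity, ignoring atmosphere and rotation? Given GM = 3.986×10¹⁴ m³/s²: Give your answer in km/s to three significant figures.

r = R = 6.371×10⁶ m.
Escape speed v_esc = √(2μ/r) = √(2 × 3.986×10¹⁴ / 6.371×10⁶) = √(1.251×10⁸) = 11190 m/s.
= 11.19 km/s.

v_esc ≈ 11.2 km/s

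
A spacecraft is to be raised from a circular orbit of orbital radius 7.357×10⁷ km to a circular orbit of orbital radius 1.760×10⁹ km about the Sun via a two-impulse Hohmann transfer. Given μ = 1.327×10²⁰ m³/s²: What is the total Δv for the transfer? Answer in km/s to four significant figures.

Δv_total ≈ 22.60 km/s

r₁ = 7.357×10⁷ km = 7.357×10¹⁰ m.
r₂ = 1.760×10⁹ km = 1.760×10¹² m.
Transfer ellipse a_t = (r₁ + r₂)/2 = 9.168×10¹¹ m.
At r₁: circular v_c1 = √(μ/r₁) = 42470 m/s; transfer-perihelion v_p = √[μ(2/r₁ − 1/a_t)] = 58840 m/s.
Δv₁ = v_p − v_c1 = 16370 m/s.
At r₂: circular v_c2 = √(μ/r₂) = 8683 m/s; transfer-aphelion v_a = √[μ(2/r₂ − 1/a_t)] = 2460 m/s.
Δv₂ = v_c2 − v_a = 6223 m/s.
Total Δv = Δv₁ + Δv₂ = 22600 m/s = 22.60 km/s.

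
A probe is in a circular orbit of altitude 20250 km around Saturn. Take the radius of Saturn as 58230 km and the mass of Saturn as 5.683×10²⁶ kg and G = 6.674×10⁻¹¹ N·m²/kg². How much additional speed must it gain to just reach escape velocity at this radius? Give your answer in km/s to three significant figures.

Δv ≈ 9.11 km/s

μ = GM = 6.674×10⁻¹¹ × 5.683×10²⁶ = 3.793×10¹⁶ m³/s².
r = 58230 + 20250 = 78480 km = 7.8480×10⁷ m.
Circular speed v_c = √(μ/r) = 21980 m/s.
Escape speed v_esc = √(2μ/r) = √2 × v_c = 31090 m/s.
Δv = v_esc − v_c = 9106 m/s = 9.106 km/s.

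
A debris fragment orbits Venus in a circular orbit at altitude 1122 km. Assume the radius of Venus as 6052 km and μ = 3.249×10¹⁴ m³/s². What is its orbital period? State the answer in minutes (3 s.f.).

T ≈ 112 minutes

r = 6052 + 1122 = 7174.0 km = 7.1740×10⁶ m.
Kepler's third law: T = 2π√(r³/μ) = 2π√((7.174×10⁶)³ / 3.249×10¹⁴).
r³/μ = 1.136×10⁶ s², so T = 2π × 1.066×10³ = 6.698×10³ s.
Converting: 6.698×10³ s ÷ 60.00 = 111.6 minutes.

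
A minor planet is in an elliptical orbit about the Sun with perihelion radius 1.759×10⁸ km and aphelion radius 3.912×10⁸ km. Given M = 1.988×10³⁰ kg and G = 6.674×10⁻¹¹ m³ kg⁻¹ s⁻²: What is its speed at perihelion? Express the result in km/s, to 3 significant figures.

μ = GM = 6.674×10⁻¹¹ × 1.988×10³⁰ = 1.327×10²⁰ m³/s².
Semi-major axis a = (r_p + r_a)/2 = 2.8355×10⁸ km = 2.836×10¹¹ m.
Vis-viva: v² = μ(2/r − 1/a) = 1.327×10²⁰ × (1.137×10⁻¹¹ − 3.527×10⁻¹²) = 1.041×10⁹ m²/s².
v = 32260 m/s = 32.26 km/s.

v ≈ 32.3 km/s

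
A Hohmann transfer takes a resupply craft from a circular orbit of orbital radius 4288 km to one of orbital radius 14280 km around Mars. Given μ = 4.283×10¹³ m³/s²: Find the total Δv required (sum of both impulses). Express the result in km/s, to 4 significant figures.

r₁ = 4288 km = 4.288×10⁶ m.
r₂ = 14280 km = 1.428×10⁷ m.
Transfer ellipse a_t = (r₁ + r₂)/2 = 9.284×10⁶ m.
At r₁: circular v_c1 = √(μ/r₁) = 3160 m/s; transfer-periapsis v_p = √[μ(2/r₁ − 1/a_t)] = 3920 m/s.
Δv₁ = v_p − v_c1 = 759.2 m/s.
At r₂: circular v_c2 = √(μ/r₂) = 1732 m/s; transfer-apoapsis v_a = √[μ(2/r₂ − 1/a_t)] = 1177 m/s.
Δv₂ = v_c2 − v_a = 554.9 m/s.
Total Δv = Δv₁ + Δv₂ = 1314 m/s = 1.314 km/s.

Δv_total ≈ 1.314 km/s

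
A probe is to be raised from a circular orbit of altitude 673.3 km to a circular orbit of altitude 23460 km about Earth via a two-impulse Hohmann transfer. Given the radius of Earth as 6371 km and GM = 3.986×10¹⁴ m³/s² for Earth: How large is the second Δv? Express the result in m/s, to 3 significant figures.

r₁ = 6371 + 673.3 = 7044.3 km = 7.0443×10⁶ m.
r₂ = 6371 + 23460 = 29831 km = 2.9831×10⁷ m.
Transfer ellipse a_t = (r₁ + r₂)/2 = 1.844×10⁷ m.
At r₁: circular v_c1 = √(μ/r₁) = 7522 m/s; transfer-perigee v_p = √[μ(2/r₁ − 1/a_t)] = 9568 m/s.
At r₂: circular v_c2 = √(μ/r₂) = 3655 m/s; transfer-apogee v_a = √[μ(2/r₂ − 1/a_t)] = 2259 m/s.
Δv₂ = v_c2 − v_a = 1396 m/s.

Δv ≈ 1400 m/s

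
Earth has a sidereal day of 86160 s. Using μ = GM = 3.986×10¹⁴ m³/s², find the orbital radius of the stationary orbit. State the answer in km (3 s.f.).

A synchronous orbit has period T, so by Kepler's third law a = (μT²/4π²)^(1/3).
μT²/4π² = 3.986×10¹⁴ × (8.616×10⁴)² / 39.48 = 7.495×10²² m³.
a = 4.216×10⁷ m = 42163 km.

r_sync ≈ 42200 km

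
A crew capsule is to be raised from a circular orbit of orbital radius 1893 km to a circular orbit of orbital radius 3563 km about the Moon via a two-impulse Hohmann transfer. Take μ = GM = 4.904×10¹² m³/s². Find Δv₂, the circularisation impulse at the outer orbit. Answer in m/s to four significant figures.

r₁ = 1893 km = 1.893×10⁶ m.
r₂ = 3563 km = 3.563×10⁶ m.
Transfer ellipse a_t = (r₁ + r₂)/2 = 2.728×10⁶ m.
At r₁: circular v_c1 = √(μ/r₁) = 1610 m/s; transfer-perilune v_p = √[μ(2/r₁ − 1/a_t)] = 1839 m/s.
At r₂: circular v_c2 = √(μ/r₂) = 1173 m/s; transfer-apolune v_a = √[μ(2/r₂ − 1/a_t)] = 977.3 m/s.
Δv₂ = v_c2 − v_a = 195.9 m/s.

Δv ≈ 195.9 m/s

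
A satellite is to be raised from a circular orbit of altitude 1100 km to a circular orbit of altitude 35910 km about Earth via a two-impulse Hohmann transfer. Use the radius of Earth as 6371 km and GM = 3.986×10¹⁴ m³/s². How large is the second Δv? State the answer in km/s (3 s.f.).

r₁ = 6371 + 1100 = 7471.0 km = 7.4710×10⁶ m.
r₂ = 6371 + 35910 = 42281 km = 4.2281×10⁷ m.
Transfer ellipse a_t = (r₁ + r₂)/2 = 2.488×10⁷ m.
At r₁: circular v_c1 = √(μ/r₁) = 7304 m/s; transfer-perigee v_p = √[μ(2/r₁ − 1/a_t)] = 9523 m/s.
At r₂: circular v_c2 = √(μ/r₂) = 3070 m/s; transfer-apogee v_a = √[μ(2/r₂ − 1/a_t)] = 1683 m/s.
Δv₂ = v_c2 − v_a = 1388 m/s.
= 1.388 km/s.

Δv ≈ 1.39 km/s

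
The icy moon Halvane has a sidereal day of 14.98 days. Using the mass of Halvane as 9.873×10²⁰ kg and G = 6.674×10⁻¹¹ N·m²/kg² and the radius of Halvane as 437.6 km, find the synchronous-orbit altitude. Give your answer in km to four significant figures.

μ = GM = 6.674×10⁻¹¹ × 9.873×10²⁰ = 6.589×10¹⁰ m³/s².
T = 14.98 days = 1.294×10⁶ s.
A synchronous orbit has period T, so by Kepler's third law a = (μT²/4π²)^(1/3).
μT²/4π² = 6.589×10¹⁰ × (1.294×10⁶)² / 39.48 = 2.796×10²¹ m³.
a = 1.409×10⁷ m = 14088 km.
Altitude h = a − R = 14088 − 437.6 = 13650 km.

h_sync ≈ 13650 km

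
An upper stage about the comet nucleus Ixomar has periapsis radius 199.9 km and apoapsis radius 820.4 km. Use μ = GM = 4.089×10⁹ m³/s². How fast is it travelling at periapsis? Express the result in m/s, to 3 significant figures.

v ≈ 181 m/s

Semi-major axis a = (r_p + r_a)/2 = 510.15 km = 5.102×10⁵ m.
Vis-viva: v² = μ(2/r − 1/a) = 4.089×10⁹ × (1.001×10⁻⁵ − 1.960×10⁻⁶) = 3.290×10⁴ m²/s².
v = 181.4 m/s.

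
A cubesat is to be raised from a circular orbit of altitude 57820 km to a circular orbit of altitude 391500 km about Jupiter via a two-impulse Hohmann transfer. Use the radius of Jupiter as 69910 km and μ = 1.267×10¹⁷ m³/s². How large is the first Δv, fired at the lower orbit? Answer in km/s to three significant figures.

Δv ≈ 7.92 km/s

r₁ = 69910 + 57820 = 127730 km = 1.2773×10⁸ m.
r₂ = 69910 + 391500 = 461410 km = 4.6141×10⁸ m.
Transfer ellipse a_t = (r₁ + r₂)/2 = 2.946×10⁸ m.
At r₁: circular v_c1 = √(μ/r₁) = 31500 m/s; transfer-perijove v_p = √[μ(2/r₁ − 1/a_t)] = 39420 m/s.
Δv₁ = v_p − v_c1 = 7923 m/s.
= 7.923 km/s.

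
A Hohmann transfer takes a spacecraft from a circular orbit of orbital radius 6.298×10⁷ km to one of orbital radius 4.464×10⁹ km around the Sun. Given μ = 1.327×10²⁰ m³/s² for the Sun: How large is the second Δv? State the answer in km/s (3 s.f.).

Δv ≈ 4.54 km/s

r₁ = 6.298×10⁷ km = 6.298×10¹⁰ m.
r₂ = 4.464×10⁹ km = 4.464×10¹² m.
Transfer ellipse a_t = (r₁ + r₂)/2 = 2.263×10¹² m.
At r₁: circular v_c1 = √(μ/r₁) = 45900 m/s; transfer-perihelion v_p = √[μ(2/r₁ − 1/a_t)] = 64460 m/s.
At r₂: circular v_c2 = √(μ/r₂) = 5452 m/s; transfer-aphelion v_a = √[μ(2/r₂ − 1/a_t)] = 909.5 m/s.
Δv₂ = v_c2 − v_a = 4543 m/s.
= 4.543 km/s.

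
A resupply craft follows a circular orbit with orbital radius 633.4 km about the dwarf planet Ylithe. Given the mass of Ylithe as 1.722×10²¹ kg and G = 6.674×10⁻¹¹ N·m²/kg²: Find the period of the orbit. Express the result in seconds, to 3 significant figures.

μ = GM = 6.674×10⁻¹¹ × 1.722×10²¹ = 1.149×10¹¹ m³/s².
r = 633.4 km = 6.334×10⁵ m.
Kepler's third law: T = 2π√(r³/μ) = 2π√((6.334×10⁵)³ / 1.149×10¹¹).
r³/μ = 2.211×10⁶ s², so T = 2π × 1.487×10³ = 9.343×10³ s.

T ≈ 9340 seconds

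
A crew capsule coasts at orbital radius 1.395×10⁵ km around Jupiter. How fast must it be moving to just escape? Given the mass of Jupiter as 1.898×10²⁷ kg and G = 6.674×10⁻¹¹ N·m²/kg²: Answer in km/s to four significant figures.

μ = GM = 6.674×10⁻¹¹ × 1.898×10²⁷ = 1.267×10¹⁷ m³/s².
r = 1.395×10⁵ km = 1.395×10⁸ m.
Escape speed v_esc = √(2μ/r) = √(2 × 1.267×10¹⁷ / 1.395×10⁸) = √(1.816×10⁹) = 42620 m/s.
= 42.62 km/s.

v_esc ≈ 42.62 km/s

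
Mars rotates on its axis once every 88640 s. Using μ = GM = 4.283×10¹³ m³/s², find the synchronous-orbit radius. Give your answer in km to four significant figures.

r_sync ≈ 20430 km

A synchronous orbit has period T, so by Kepler's third law a = (μT²/4π²)^(1/3).
μT²/4π² = 4.283×10¹³ × (8.864×10⁴)² / 39.48 = 8.524×10²¹ m³.
a = 2.043×10⁷ m = 20428 km.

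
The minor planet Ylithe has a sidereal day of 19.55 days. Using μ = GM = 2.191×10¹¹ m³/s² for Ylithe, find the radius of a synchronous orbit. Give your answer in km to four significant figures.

r_sync ≈ 25110 km

T = 19.55 days = 1.689×10⁶ s.
A synchronous orbit has period T, so by Kepler's third law a = (μT²/4π²)^(1/3).
μT²/4π² = 2.191×10¹¹ × (1.689×10⁶)² / 39.48 = 1.583×10²² m³.
a = 2.511×10⁷ m = 25111 km.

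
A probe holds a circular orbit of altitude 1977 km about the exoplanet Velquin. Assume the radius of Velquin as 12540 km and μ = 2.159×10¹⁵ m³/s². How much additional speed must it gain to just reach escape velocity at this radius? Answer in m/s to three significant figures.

Δv ≈ 5050 m/s

r = 12540 + 1977 = 14517 km = 1.4517×10⁷ m.
Circular speed v_c = √(μ/r) = 12200 m/s.
Escape speed v_esc = √(2μ/r) = √2 × v_c = 17250 m/s.
Δv = v_esc − v_c = 5051 m/s.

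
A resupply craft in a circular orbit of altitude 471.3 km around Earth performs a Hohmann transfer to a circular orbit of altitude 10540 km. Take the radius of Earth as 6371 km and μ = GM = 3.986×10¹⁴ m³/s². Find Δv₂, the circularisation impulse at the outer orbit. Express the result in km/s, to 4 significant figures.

r₁ = 6371 + 471.3 = 6842.3 km = 6.8423×10⁶ m.
r₂ = 6371 + 10540 = 16911 km = 1.6911×10⁷ m.
Transfer ellipse a_t = (r₁ + r₂)/2 = 1.188×10⁷ m.
At r₁: circular v_c1 = √(μ/r₁) = 7633 m/s; transfer-perigee v_p = √[μ(2/r₁ − 1/a_t)] = 9108 m/s.
At r₂: circular v_c2 = √(μ/r₂) = 4855 m/s; transfer-apogee v_a = √[μ(2/r₂ − 1/a_t)] = 3685 m/s.
Δv₂ = v_c2 − v_a = 1170 m/s.
= 1.170 km/s.

Δv ≈ 1.170 km/s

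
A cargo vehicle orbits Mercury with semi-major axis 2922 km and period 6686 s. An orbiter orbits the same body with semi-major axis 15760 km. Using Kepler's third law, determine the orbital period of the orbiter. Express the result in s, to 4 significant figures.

T₂ ≈ 83750 s

Kepler's third law: T² ∝ a³, so T₂ = T₁ (a₂/a₁)^(3/2).
a₂/a₁ = 5.394, (a₂/a₁)^(3/2) = 12.53.
T₂ = 6686 × 12.53 = 83750 s.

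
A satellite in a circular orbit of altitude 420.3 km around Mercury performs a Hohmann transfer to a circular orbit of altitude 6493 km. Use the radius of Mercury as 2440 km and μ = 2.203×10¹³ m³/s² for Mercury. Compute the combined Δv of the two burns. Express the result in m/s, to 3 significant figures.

r₁ = 2440 + 420.3 = 2860.3 km = 2.8603×10⁶ m.
r₂ = 2440 + 6493 = 8933.0 km = 8.9330×10⁶ m.
Transfer ellipse a_t = (r₁ + r₂)/2 = 5.897×10⁶ m.
At r₁: circular v_c1 = √(μ/r₁) = 2775 m/s; transfer-periherm v_p = √[μ(2/r₁ − 1/a_t)] = 3416 m/s.
Δv₁ = v_p − v_c1 = 640.6 m/s.
At r₂: circular v_c2 = √(μ/r₂) = 1570 m/s; transfer-apoherm v_a = √[μ(2/r₂ − 1/a_t)] = 1094 m/s.
Δv₂ = v_c2 − v_a = 476.7 m/s.
Total Δv = Δv₁ + Δv₂ = 1117 m/s.

Δv_total ≈ 1120 m/s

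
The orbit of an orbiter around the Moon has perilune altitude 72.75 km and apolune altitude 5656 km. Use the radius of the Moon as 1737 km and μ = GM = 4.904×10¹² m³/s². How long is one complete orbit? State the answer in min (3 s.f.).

r_p = 1737 + 72.75 = 1809.8 km = 1.8098×10⁶ m.
r_a = 1737 + 5656 = 7393.0 km = 7.3930×10⁶ m.
Semi-major axis a = (r_p + r_a)/2 = (1809.8 + 7393.0)/2 = 4601.4 km = 4.601×10⁶ m.
By Kepler's third law T = 2π√(a³/μ) = 2π × 4.457×10³ = 2.801×10⁴ s.
= 466.8 min.

T ≈ 467 min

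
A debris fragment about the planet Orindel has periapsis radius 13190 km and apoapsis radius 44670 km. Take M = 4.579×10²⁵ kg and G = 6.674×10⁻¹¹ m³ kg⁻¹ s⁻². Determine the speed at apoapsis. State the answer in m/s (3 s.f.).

v ≈ 5580 m/s

μ = GM = 6.674×10⁻¹¹ × 4.579×10²⁵ = 3.056×10¹⁵ m³/s².
Semi-major axis a = (r_p + r_a)/2 = 28930 km = 2.893×10⁷ m.
Vis-viva: v² = μ(2/r − 1/a) = 3.056×10¹⁵ × (4.477×10⁻⁸ − 3.457×10⁻⁸) = 3.119×10⁷ m²/s².
v = 5585 m/s.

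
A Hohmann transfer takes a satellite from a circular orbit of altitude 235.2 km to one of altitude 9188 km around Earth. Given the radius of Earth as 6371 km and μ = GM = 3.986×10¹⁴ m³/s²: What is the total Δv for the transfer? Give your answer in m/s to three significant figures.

r₁ = 6371 + 235.2 = 6606.2 km = 6.6062×10⁶ m.
r₂ = 6371 + 9188 = 15559 km = 1.5559×10⁷ m.
Transfer ellipse a_t = (r₁ + r₂)/2 = 1.108×10⁷ m.
At r₁: circular v_c1 = √(μ/r₁) = 7768 m/s; transfer-perigee v_p = √[μ(2/r₁ − 1/a_t)] = 9204 m/s.
Δv₁ = v_p − v_c1 = 1436 m/s.
At r₂: circular v_c2 = √(μ/r₂) = 5061 m/s; transfer-apogee v_a = √[μ(2/r₂ − 1/a_t)] = 3908 m/s.
Δv₂ = v_c2 − v_a = 1154 m/s.
Total Δv = Δv₁ + Δv₂ = 2590 m/s.

Δv_total ≈ 2590 m/s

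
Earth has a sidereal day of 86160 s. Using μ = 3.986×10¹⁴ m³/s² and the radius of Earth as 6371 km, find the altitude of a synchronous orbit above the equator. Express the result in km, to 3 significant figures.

h_sync ≈ 35800 km

A synchronous orbit has period T, so by Kepler's third law a = (μT²/4π²)^(1/3).
μT²/4π² = 3.986×10¹⁴ × (8.616×10⁴)² / 39.48 = 7.495×10²² m³.
a = 4.216×10⁷ m = 42163 km.
Altitude h = a − R = 42163 − 6371 = 35792 km.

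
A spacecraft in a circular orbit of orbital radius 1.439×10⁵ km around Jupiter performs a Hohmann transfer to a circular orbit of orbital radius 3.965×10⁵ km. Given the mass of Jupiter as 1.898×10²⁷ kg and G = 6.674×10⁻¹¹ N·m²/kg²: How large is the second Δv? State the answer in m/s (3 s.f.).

μ = GM = 6.674×10⁻¹¹ × 1.898×10²⁷ = 1.267×10¹⁷ m³/s².
r₁ = 1.439×10⁵ km = 1.439×10⁸ m.
r₂ = 3.965×10⁵ km = 3.965×10⁸ m.
Transfer ellipse a_t = (r₁ + r₂)/2 = 2.702×10⁸ m.
At r₁: circular v_c1 = √(μ/r₁) = 29670 m/s; transfer-perijove v_p = √[μ(2/r₁ − 1/a_t)] = 35940 m/s.
At r₂: circular v_c2 = √(μ/r₂) = 17870 m/s; transfer-apojove v_a = √[μ(2/r₂ − 1/a_t)] = 13040 m/s.
Δv₂ = v_c2 − v_a = 4830 m/s.

Δv ≈ 4830 m/s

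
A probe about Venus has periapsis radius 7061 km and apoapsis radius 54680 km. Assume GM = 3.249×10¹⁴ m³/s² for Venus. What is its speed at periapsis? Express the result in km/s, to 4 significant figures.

Semi-major axis a = (r_p + r_a)/2 = 30870 km = 3.087×10⁷ m.
Vis-viva: v² = μ(2/r − 1/a) = 3.249×10¹⁴ × (2.832×10⁻⁷ − 3.239×10⁻⁸) = 8.150×10⁷ m²/s².
v = 9028 m/s = 9.028 km/s.

v ≈ 9.028 km/s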